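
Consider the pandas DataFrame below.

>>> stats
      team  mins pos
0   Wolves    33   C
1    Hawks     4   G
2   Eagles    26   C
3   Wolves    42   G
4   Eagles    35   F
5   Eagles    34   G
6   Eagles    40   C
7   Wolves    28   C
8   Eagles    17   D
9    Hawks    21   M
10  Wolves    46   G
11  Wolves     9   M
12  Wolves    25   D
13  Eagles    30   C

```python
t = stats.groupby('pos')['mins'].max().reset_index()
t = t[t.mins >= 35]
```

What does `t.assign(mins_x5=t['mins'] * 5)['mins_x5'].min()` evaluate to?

175

group by pos, max of mins:
pos
C    40
D    25
F    35
G    46
M    21
Name: mins, dtype: int64
reset_index():
  pos  mins
0   C    40
1   D    25
2   F    35
3   G    46
4   M    21
filter rows where mins >= 35:
  pos  mins
0   C    40
2   F    35
3   G    46
add column mins_x5 = t['mins'] * 5:
  pos  mins  mins_x5
0   C    40      200
2   F    35      175
3   G    46      230
The min of column 'mins_x5' is 175.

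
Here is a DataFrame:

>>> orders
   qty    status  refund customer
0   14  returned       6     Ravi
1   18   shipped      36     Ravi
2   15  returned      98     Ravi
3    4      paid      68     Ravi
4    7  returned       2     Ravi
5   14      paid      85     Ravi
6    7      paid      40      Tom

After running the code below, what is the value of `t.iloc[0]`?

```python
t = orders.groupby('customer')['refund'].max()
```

group by customer, max of refund:
customer
Ravi    98
Tom     40
Name: refund, dtype: int64
Reading off the value at position 0, we get 98.

98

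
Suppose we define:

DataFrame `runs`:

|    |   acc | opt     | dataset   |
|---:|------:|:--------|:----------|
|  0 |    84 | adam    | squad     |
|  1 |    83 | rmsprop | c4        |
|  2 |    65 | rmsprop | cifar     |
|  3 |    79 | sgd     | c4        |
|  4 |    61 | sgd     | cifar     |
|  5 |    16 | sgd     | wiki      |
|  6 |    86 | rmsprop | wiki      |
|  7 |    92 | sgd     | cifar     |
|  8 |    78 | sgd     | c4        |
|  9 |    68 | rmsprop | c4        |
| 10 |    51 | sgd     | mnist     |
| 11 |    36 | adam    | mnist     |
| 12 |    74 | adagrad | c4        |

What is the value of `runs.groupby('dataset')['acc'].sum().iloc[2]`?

group by dataset, sum of acc:
dataset
c4       382
cifar    218
mnist     87
squad     84
wiki     102
Name: acc, dtype: int64

87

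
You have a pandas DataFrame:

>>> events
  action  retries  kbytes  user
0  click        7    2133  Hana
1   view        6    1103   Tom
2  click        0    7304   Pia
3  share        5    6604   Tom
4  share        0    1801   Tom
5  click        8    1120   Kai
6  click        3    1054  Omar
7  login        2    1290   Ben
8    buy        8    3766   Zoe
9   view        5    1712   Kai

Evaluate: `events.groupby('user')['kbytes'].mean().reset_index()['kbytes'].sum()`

group by user, mean of kbytes:
user
Ben     1290.000000
Hana    2133.000000
Kai     1416.000000
Omar    1054.000000
Pia     7304.000000
Tom     3169.333333
Zoe     3766.000000
Name: kbytes, dtype: float64
reset_index():
   user       kbytes
0   Ben  1290.000000
1  Hana  2133.000000
2   Kai  1416.000000
3  Omar  1054.000000
4   Pia  7304.000000
5   Tom  3169.333333
6   Zoe  3766.000000

20132.3333333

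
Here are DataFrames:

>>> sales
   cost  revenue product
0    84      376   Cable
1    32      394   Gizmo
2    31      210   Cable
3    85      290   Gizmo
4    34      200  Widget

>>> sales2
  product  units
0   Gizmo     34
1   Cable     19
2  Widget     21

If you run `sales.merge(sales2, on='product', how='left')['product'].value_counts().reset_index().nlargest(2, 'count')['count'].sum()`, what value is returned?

4

merge on 'product' (how='left') → 5 rows:
   cost  revenue product  units
0    84      376   Cable     19
1    32      394   Gizmo     34
2    31      210   Cable     19
3    85      290   Gizmo     34
4    34      200  Widget     21
value_counts of product:
product
Cable     2
Gizmo     2
Widget    1
Name: count, dtype: int64
reset_index():
  product  count
0   Cable      2
1   Gizmo      2
2  Widget      1
take 2 rows with largest count:
  product  count
0   Cable      2
1   Gizmo      2
sum of column 'count' → 4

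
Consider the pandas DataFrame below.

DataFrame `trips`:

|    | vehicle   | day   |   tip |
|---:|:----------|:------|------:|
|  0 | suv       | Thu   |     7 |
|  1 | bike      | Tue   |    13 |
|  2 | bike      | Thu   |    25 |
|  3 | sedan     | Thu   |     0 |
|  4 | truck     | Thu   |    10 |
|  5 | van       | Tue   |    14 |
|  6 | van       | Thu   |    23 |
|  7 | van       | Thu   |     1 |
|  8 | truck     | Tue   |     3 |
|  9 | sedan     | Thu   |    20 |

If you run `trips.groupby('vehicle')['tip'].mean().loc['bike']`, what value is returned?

group by vehicle, mean of tip:
vehicle
bike     19.000000
sedan    10.000000
suv       7.000000
truck     6.500000
van      12.666667
Name: tip, dtype: float64
Then the value at index 'bike': 19.0

19.0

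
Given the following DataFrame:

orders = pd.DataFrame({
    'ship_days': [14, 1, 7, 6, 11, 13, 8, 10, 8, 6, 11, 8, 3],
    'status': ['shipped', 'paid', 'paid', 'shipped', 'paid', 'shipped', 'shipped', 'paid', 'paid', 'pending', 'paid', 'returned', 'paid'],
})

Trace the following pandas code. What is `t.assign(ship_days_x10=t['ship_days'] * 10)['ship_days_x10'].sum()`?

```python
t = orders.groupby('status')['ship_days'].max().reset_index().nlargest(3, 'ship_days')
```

330

group by status, max of ship_days:
status
paid        11
pending      6
returned     8
shipped     14
Name: ship_days, dtype: int64
reset_index():
     status  ship_days
0      paid         11
1   pending          6
2  returned          8
3   shipped         14
take 3 rows with largest ship_days:
     status  ship_days
3   shipped         14
0      paid         11
2  returned          8
add column ship_days_x10 = t['ship_days'] * 10:
     status  ship_days  ship_days_x10
3   shipped         14            140
0      paid         11            110
2  returned          8             80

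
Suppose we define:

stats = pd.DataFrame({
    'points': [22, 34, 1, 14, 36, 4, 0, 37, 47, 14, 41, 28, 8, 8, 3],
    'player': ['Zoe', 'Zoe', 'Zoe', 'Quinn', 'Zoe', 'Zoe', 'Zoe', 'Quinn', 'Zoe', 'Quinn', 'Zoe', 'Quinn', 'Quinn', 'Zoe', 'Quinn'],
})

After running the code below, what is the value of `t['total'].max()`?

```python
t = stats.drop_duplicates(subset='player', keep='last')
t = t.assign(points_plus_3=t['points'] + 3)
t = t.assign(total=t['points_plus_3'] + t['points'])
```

drop duplicate player (keep=last):
    points player
13       8    Zoe
14       3  Quinn
add column points_plus_3 = t['points'] + 3:
    points player  points_plus_3
13       8    Zoe             11
14       3  Quinn              6
add column total = t['points_plus_3'] + t['points']:
    points player  points_plus_3  total
13       8    Zoe             11     19
14       3  Quinn              6      9

19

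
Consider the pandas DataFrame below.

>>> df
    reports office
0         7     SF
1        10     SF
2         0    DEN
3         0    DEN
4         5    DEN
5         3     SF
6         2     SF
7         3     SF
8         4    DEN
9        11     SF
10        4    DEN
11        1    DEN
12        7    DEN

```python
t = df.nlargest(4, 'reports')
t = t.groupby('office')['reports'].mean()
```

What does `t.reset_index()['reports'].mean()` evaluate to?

8.16666666667

take 4 rows with largest reports:
    reports office
9        11     SF
1        10     SF
0         7     SF
12        7    DEN
group by office, mean of reports:
office
DEN    7.000000
SF     9.333333
Name: reports, dtype: float64
reset_index():
  office   reports
0    DEN  7.000000
1     SF  9.333333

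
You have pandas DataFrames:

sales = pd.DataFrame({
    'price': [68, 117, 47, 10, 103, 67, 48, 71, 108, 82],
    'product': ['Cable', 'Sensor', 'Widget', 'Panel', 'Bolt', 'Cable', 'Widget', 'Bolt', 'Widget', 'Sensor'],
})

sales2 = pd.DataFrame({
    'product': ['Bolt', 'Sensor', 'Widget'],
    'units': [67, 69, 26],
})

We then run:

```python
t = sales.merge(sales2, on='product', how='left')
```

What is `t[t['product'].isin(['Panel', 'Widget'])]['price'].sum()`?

merge on 'product' (how='left') → 10 rows:
   price product  units
0     68   Cable    NaN
1    117  Sensor   69.0
2     47  Widget   26.0
3     10   Panel    NaN
4    103    Bolt   67.0
5     67   Cable    NaN
6     48  Widget   26.0
7     71    Bolt   67.0
8    108  Widget   26.0
9     82  Sensor   69.0
filter rows where product in ['Panel', 'Widget']:
   price product  units
2     47  Widget   26.0
3     10   Panel    NaN
6     48  Widget   26.0
8    108  Widget   26.0

213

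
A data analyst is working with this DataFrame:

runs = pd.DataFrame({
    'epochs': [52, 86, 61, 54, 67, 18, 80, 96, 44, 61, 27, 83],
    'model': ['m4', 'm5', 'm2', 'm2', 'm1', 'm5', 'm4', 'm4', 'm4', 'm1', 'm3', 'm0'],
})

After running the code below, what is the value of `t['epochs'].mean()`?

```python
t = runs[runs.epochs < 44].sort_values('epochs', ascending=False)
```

22.5

filter rows where epochs < 44:
    epochs model
5       18    m5
10      27    m3
sort by epochs descending:
    epochs model
10      27    m3
5       18    m5
Then the mean of column 'epochs': 22.5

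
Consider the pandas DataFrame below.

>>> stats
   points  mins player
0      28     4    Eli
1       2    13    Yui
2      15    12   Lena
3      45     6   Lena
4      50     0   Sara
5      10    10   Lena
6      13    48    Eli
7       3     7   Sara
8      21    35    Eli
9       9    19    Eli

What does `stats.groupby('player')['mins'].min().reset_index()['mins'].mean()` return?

5.75

group by player, min of mins:
player
Eli      4
Lena     6
Sara     0
Yui     13
Name: mins, dtype: int64
reset_index():
  player  mins
0    Eli     4
1   Lena     6
2   Sara     0
3    Yui    13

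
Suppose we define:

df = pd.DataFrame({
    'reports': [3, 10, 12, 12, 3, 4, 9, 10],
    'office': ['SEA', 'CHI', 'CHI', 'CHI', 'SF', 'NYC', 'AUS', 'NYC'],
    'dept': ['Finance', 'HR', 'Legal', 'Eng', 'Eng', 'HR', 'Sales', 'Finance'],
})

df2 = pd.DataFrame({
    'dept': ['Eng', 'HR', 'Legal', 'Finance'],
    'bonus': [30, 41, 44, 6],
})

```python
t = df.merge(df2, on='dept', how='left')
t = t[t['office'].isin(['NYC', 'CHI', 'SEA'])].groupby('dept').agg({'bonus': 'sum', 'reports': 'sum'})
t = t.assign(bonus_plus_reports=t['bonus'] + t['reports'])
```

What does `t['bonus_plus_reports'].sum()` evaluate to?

219.0

merge on 'dept' (how='left') → 8 rows:
   reports office     dept  bonus
0        3    SEA  Finance    6.0
1       10    CHI       HR   41.0
2       12    CHI    Legal   44.0
3       12    CHI      Eng   30.0
4        3     SF      Eng   30.0
5        4    NYC       HR   41.0
6        9    AUS    Sales    NaN
7       10    NYC  Finance    6.0
filter rows where office in ['NYC', 'CHI', 'SEA']:
   reports office     dept  bonus
0        3    SEA  Finance    6.0
1       10    CHI       HR   41.0
2       12    CHI    Legal   44.0
3       12    CHI      Eng   30.0
5        4    NYC       HR   41.0
7       10    NYC  Finance    6.0
group by dept: sum(bonus), sum(reports):
         bonus  reports
dept                   
Eng       30.0       12
Finance   12.0       13
HR        82.0       14
Legal     44.0       12
add column bonus_plus_reports = t['bonus'] + t['reports']:
         bonus  reports  bonus_plus_reports
dept                                       
Eng       30.0       12                42.0
Finance   12.0       13                25.0
HR        82.0       14                96.0
Legal     44.0       12                56.0
Then the sum of column 'bonus_plus_reports': 219.0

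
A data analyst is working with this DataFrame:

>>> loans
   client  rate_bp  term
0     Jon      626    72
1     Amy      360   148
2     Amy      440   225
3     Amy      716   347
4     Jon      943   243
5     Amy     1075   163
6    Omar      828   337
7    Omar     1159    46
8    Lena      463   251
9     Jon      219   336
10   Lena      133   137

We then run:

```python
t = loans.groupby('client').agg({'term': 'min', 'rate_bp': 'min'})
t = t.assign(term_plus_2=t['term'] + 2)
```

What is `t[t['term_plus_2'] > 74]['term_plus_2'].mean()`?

144.5

group by client: min(term), min(rate_bp):
        term  rate_bp
client               
Amy      148      360
Jon       72      219
Lena     137      133
Omar      46      828
add column term_plus_2 = t['term'] + 2:
        term  rate_bp  term_plus_2
client                            
Amy      148      360          150
Jon       72      219           74
Lena     137      133          139
Omar      46      828           48
filter rows where term_plus_2 > 74:
        term  rate_bp  term_plus_2
client                            
Amy      148      360          150
Lena     137      133          139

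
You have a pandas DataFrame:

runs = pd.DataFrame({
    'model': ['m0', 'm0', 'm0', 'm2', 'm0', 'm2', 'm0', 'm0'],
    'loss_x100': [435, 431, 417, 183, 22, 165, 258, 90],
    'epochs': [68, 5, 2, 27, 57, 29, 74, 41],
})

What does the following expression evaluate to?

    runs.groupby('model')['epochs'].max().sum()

group by model, max of epochs:
model
m0    74
m2    29
Name: epochs, dtype: int64

103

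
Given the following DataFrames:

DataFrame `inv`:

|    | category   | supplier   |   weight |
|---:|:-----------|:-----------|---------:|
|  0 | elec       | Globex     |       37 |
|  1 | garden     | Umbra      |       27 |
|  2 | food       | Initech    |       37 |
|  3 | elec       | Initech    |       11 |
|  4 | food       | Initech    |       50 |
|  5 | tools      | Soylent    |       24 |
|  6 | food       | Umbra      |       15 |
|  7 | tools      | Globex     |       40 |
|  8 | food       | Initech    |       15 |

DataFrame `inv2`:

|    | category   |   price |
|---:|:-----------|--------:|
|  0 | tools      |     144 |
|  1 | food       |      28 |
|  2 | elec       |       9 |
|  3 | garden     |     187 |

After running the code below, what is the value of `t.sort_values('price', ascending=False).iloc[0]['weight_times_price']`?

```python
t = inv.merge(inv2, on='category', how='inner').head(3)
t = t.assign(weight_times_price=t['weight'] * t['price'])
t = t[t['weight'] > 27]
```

merge on 'category' (how='inner') → 9 rows:
  category supplier  weight  price
0     elec   Globex      37      9
1   garden    Umbra      27    187
2     food  Initech      37     28
3     elec  Initech      11      9
4     food  Initech      50     28
5    tools  Soylent      24    144
6     food    Umbra      15     28
7    tools   Globex      40    144
8     food  Initech      15     28
take first 3 rows:
  category supplier  weight  price
0     elec   Globex      37      9
1   garden    Umbra      27    187
2     food  Initech      37     28
add column weight_times_price = t['weight'] * t['price']:
  category supplier  weight  price  weight_times_price
0     elec   Globex      37      9                 333
1   garden    Umbra      27    187                5049
2     food  Initech      37     28                1036
filter rows where weight > 27:
  category supplier  weight  price  weight_times_price
0     elec   Globex      37      9                 333
2     food  Initech      37     28                1036
sort by price descending:
  category supplier  weight  price  weight_times_price
2     food  Initech      37     28                1036
0     elec   Globex      37      9                 333

1036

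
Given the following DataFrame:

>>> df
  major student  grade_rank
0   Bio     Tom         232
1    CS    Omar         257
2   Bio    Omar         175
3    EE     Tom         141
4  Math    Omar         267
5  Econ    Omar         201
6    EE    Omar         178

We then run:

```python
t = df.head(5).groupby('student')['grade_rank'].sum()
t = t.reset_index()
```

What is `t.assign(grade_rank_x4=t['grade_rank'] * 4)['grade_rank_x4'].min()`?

take first 5 rows:
  major student  grade_rank
0   Bio     Tom         232
1    CS    Omar         257
2   Bio    Omar         175
3    EE     Tom         141
4  Math    Omar         267
group by student, sum of grade_rank:
student
Omar    699
Tom     373
Name: grade_rank, dtype: int64
reset_index():
  student  grade_rank
0    Omar         699
1     Tom         373
add column grade_rank_x4 = t['grade_rank'] * 4:
  student  grade_rank  grade_rank_x4
0    Omar         699           2796
1     Tom         373           1492
Hence 1492.

1492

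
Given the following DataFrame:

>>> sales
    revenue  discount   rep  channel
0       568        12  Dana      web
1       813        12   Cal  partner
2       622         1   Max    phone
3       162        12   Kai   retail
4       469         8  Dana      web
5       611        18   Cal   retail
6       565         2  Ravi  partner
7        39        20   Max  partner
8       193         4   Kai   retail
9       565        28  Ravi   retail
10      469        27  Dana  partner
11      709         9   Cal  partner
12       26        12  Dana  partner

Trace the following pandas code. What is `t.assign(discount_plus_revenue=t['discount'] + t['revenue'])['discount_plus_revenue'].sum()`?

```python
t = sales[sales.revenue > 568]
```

2795

filter rows where revenue > 568:
    revenue  discount  rep  channel
1       813        12  Cal  partner
2       622         1  Max    phone
5       611        18  Cal   retail
11      709         9  Cal  partner
add column discount_plus_revenue = t['discount'] + t['revenue']:
    revenue  discount  rep  channel  discount_plus_revenue
1       813        12  Cal  partner                    825
2       622         1  Max    phone                    623
5       611        18  Cal   retail                    629
11      709         9  Cal  partner                    718
So sum() = 2795.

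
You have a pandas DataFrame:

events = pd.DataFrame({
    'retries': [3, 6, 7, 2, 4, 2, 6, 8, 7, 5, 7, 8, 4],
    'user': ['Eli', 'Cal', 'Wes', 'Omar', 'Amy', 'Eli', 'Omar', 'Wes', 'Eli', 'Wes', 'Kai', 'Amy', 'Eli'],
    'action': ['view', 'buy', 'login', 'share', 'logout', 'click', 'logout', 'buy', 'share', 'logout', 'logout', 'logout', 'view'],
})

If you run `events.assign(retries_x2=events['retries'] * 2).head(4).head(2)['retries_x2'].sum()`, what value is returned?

add column retries_x2 = events['retries'] * 2:
    retries  user  action  retries_x2
0         3   Eli    view           6
1         6   Cal     buy          12
2         7   Wes   login          14
3         2  Omar   share           4
4         4   Amy  logout           8
5         2   Eli   click           4
6         6  Omar  logout          12
7         8   Wes     buy          16
8         7   Eli   share          14
9         5   Wes  logout          10
10        7   Kai  logout          14
11        8   Amy  logout          16
12        4   Eli    view           8
take first 4 rows:
   retries  user action  retries_x2
0        3   Eli   view           6
1        6   Cal    buy          12
2        7   Wes  login          14
3        2  Omar  share           4
take first 2 rows:
   retries user action  retries_x2
0        3  Eli   view           6
1        6  Cal    buy          12
Reading off the sum of column 'retries_x2', we get 18.

18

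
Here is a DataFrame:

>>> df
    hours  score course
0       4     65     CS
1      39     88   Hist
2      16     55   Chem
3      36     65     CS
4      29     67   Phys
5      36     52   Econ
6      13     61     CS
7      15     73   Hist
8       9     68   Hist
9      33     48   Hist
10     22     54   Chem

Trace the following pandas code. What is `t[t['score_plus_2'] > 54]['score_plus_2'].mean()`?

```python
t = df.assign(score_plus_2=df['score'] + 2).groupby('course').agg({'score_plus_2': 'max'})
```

70.75

add column score_plus_2 = df['score'] + 2:
    hours  score course  score_plus_2
0       4     65     CS            67
1      39     88   Hist            90
2      16     55   Chem            57
3      36     65     CS            67
4      29     67   Phys            69
5      36     52   Econ            54
6      13     61     CS            63
7      15     73   Hist            75
8       9     68   Hist            70
9      33     48   Hist            50
10     22     54   Chem            56
group by course, max of score_plus_2:
        score_plus_2
course              
CS                67
Chem              57
Econ              54
Hist              90
Phys              69
filter rows where score_plus_2 > 54:
        score_plus_2
course              
CS                67
Chem              57
Hist              90
Phys              69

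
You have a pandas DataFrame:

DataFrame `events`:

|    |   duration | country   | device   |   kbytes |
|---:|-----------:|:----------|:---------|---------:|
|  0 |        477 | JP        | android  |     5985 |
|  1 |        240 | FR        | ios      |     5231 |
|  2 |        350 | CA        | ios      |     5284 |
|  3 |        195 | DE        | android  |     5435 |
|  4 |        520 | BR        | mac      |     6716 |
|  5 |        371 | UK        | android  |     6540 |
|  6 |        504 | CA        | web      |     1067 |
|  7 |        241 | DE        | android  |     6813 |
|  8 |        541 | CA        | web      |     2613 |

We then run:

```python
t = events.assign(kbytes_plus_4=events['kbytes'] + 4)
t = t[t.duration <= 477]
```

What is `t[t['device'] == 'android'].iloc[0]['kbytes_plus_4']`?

add column kbytes_plus_4 = events['kbytes'] + 4:
   duration country   device  kbytes  kbytes_plus_4
0       477      JP  android    5985           5989
1       240      FR      ios    5231           5235
2       350      CA      ios    5284           5288
3       195      DE  android    5435           5439
4       520      BR      mac    6716           6720
5       371      UK  android    6540           6544
6       504      CA      web    1067           1071
7       241      DE  android    6813           6817
8       541      CA      web    2613           2617
filter rows where duration <= 477:
   duration country   device  kbytes  kbytes_plus_4
0       477      JP  android    5985           5989
1       240      FR      ios    5231           5235
2       350      CA      ios    5284           5288
3       195      DE  android    5435           5439
5       371      UK  android    6540           6544
7       241      DE  android    6813           6817
filter rows where device == 'android':
   duration country   device  kbytes  kbytes_plus_4
0       477      JP  android    5985           5989
3       195      DE  android    5435           5439
5       371      UK  android    6540           6544
7       241      DE  android    6813           6817
Finally, value at position 0, column 'kbytes_plus_4' = 5989.

5989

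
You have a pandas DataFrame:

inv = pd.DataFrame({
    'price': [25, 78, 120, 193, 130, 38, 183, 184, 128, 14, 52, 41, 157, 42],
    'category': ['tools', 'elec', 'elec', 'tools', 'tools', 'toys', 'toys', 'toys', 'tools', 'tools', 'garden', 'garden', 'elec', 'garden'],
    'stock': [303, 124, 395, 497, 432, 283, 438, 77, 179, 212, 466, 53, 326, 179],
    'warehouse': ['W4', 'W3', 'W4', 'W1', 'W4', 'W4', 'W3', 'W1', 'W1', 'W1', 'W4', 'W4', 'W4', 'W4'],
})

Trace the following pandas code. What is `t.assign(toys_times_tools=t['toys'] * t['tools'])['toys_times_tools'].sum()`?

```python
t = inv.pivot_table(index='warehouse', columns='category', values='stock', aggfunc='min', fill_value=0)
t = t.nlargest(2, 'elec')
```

85749

pivot: rows=warehouse, cols=category, min(stock):
category   elec  garden  tools  toys
warehouse                           
W1            0       0    179    77
W3          124       0      0   438
W4          326      53    303   283
take 2 rows with largest elec:
category   elec  garden  tools  toys
warehouse                           
W4          326      53    303   283
W3          124       0      0   438
add column toys_times_tools = t['toys'] * t['tools']:
category   elec  garden  tools  toys  toys_times_tools
warehouse                                             
W4          326      53    303   283             85749
W3          124       0      0   438                 0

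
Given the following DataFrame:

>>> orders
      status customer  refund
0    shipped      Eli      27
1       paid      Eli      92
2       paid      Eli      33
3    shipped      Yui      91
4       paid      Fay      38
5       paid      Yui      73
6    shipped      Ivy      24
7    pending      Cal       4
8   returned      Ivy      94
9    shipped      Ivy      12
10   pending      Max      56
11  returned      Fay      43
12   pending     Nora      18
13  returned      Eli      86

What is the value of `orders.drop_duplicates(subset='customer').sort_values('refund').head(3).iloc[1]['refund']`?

drop duplicate customer (keep=first):
     status customer  refund
0   shipped      Eli      27
3   shipped      Yui      91
4      paid      Fay      38
6   shipped      Ivy      24
7   pending      Cal       4
10  pending      Max      56
12  pending     Nora      18
sort by refund:
     status customer  refund
7   pending      Cal       4
12  pending     Nora      18
6   shipped      Ivy      24
0   shipped      Eli      27
4      paid      Fay      38
10  pending      Max      56
3   shipped      Yui      91
take first 3 rows:
     status customer  refund
7   pending      Cal       4
12  pending     Nora      18
6   shipped      Ivy      24

18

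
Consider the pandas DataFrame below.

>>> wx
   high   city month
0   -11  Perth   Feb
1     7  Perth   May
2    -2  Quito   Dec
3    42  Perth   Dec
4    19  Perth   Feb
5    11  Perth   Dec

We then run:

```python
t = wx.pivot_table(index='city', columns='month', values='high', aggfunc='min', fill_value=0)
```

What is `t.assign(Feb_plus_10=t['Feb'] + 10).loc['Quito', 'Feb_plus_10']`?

10

pivot: rows=city, cols=month, min(high):
month  Dec  Feb  May
city                
Perth   11  -11    7
Quito   -2    0    0
add column Feb_plus_10 = t['Feb'] + 10:
month  Dec  Feb  May  Feb_plus_10
city                             
Perth   11  -11    7           -1
Quito   -2    0    0           10
The value at row 'Quito', column 'Feb_plus_10' is 10.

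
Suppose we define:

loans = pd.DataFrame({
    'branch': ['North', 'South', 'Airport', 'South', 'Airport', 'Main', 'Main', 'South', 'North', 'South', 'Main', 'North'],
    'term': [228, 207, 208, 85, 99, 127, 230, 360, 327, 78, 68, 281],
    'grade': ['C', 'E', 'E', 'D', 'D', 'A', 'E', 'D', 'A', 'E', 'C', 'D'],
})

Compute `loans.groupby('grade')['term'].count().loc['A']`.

group by grade, count of term:
grade
A    2
C    2
D    4
E    4
Name: term, dtype: int64
value at index 'A' → 2

2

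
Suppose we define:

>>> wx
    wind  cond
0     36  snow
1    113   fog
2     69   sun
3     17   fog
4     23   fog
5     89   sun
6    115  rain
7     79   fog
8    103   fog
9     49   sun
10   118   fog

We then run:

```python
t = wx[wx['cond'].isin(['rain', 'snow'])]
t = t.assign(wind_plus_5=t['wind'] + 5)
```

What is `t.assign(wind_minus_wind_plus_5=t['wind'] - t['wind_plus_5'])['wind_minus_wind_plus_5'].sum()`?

-10

filter rows where cond in ['rain', 'snow']:
   wind  cond
0    36  snow
6   115  rain
add column wind_plus_5 = t['wind'] + 5:
   wind  cond  wind_plus_5
0    36  snow           41
6   115  rain          120
add column wind_minus_wind_plus_5 = t['wind'] - t['wind_plus_5']:
   wind  cond  wind_plus_5  wind_minus_wind_plus_5
0    36  snow           41                      -5
6   115  rain          120                      -5
Hence -10.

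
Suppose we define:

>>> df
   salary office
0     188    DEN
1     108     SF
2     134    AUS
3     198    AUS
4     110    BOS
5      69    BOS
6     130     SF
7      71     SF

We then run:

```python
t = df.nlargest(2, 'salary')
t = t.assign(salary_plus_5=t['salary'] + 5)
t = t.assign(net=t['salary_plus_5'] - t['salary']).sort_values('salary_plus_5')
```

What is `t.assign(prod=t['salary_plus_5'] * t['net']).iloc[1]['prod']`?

take 2 rows with largest salary:
   salary office
3     198    AUS
0     188    DEN
add column salary_plus_5 = t['salary'] + 5:
   salary office  salary_plus_5
3     198    AUS            203
0     188    DEN            193
add column net = t['salary_plus_5'] - t['salary']:
   salary office  salary_plus_5  net
3     198    AUS            203    5
0     188    DEN            193    5
sort by salary_plus_5:
   salary office  salary_plus_5  net
0     188    DEN            193    5
3     198    AUS            203    5
add column prod = t['salary_plus_5'] * t['net']:
   salary office  salary_plus_5  net  prod
0     188    DEN            193    5   965
3     198    AUS            203    5  1015

1015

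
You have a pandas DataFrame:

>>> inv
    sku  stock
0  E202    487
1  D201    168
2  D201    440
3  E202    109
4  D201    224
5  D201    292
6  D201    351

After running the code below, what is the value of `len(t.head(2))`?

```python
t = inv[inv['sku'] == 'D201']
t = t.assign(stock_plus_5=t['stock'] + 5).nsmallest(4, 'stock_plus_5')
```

filter rows where sku == 'D201':
    sku  stock
1  D201    168
2  D201    440
4  D201    224
5  D201    292
6  D201    351
add column stock_plus_5 = t['stock'] + 5:
    sku  stock  stock_plus_5
1  D201    168           173
2  D201    440           445
4  D201    224           229
5  D201    292           297
6  D201    351           356
take 4 rows with smallest stock_plus_5:
    sku  stock  stock_plus_5
1  D201    168           173
4  D201    224           229
5  D201    292           297
6  D201    351           356
take first 2 rows:
    sku  stock  stock_plus_5
1  D201    168           173
4  D201    224           229
number of rows → 2

2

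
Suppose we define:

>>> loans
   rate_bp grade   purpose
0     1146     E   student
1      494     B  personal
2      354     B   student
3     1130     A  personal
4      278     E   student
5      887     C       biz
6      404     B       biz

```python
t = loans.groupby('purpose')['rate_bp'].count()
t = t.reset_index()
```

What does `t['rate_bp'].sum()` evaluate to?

7

group by purpose, count of rate_bp:
purpose
biz         2
personal    2
student     3
Name: rate_bp, dtype: int64
reset_index():
    purpose  rate_bp
0       biz        2
1  personal        2
2   student        3
The sum of column 'rate_bp' is 7.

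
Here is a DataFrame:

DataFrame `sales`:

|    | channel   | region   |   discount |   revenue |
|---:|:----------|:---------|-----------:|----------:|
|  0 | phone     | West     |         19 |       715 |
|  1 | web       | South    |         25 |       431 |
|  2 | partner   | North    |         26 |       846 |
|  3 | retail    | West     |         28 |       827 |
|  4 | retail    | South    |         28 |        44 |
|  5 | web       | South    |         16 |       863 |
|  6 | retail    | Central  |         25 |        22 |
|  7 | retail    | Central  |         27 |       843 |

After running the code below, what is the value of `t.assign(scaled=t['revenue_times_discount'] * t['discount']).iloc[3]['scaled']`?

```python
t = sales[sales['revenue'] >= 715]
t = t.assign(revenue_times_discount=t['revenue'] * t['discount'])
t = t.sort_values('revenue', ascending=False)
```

648368

filter rows where revenue >= 715:
   channel   region  discount  revenue
0    phone     West        19      715
2  partner    North        26      846
3   retail     West        28      827
5      web    South        16      863
7   retail  Central        27      843
add column revenue_times_discount = t['revenue'] * t['discount']:
   channel   region  discount  revenue  revenue_times_discount
0    phone     West        19      715                   13585
2  partner    North        26      846                   21996
3   retail     West        28      827                   23156
5      web    South        16      863                   13808
7   retail  Central        27      843                   22761
sort by revenue descending:
   channel   region  discount  revenue  revenue_times_discount
5      web    South        16      863                   13808
2  partner    North        26      846                   21996
7   retail  Central        27      843                   22761
3   retail     West        28      827                   23156
0    phone     West        19      715                   13585
add column scaled = t['revenue_times_discount'] * t['discount']:
   channel   region  discount  revenue  revenue_times_discount  scaled
5      web    South        16      863                   13808  220928
2  partner    North        26      846                   21996  571896
7   retail  Central        27      843                   22761  614547
3   retail     West        28      827                   23156  648368
0    phone     West        19      715                   13585  258115
Reading off the value at position 3, column 'scaled', we get 648368.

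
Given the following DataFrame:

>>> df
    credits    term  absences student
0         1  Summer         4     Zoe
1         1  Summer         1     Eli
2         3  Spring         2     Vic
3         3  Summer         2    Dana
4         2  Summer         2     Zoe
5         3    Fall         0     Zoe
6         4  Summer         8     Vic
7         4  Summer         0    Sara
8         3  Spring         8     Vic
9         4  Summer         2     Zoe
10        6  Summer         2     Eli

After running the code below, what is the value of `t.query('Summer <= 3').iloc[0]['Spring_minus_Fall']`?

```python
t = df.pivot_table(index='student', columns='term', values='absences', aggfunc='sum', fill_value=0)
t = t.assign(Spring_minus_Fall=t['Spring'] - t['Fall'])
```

pivot: rows=student, cols=term, sum(absences):
term     Fall  Spring  Summer
student                      
Dana        0       0       2
Eli         0       0       3
Sara        0       0       0
Vic         0      10       8
Zoe         0       0       8
add column Spring_minus_Fall = t['Spring'] - t['Fall']:
term     Fall  Spring  Summer  Spring_minus_Fall
student                                         
Dana        0       0       2                  0
Eli         0       0       3                  0
Sara        0       0       0                  0
Vic         0      10       8                 10
Zoe         0       0       8                  0
filter rows where Summer <= 3:
term     Fall  Spring  Summer  Spring_minus_Fall
student                                         
Dana        0       0       2                  0
Eli         0       0       3                  0
Sara        0       0       0                  0

0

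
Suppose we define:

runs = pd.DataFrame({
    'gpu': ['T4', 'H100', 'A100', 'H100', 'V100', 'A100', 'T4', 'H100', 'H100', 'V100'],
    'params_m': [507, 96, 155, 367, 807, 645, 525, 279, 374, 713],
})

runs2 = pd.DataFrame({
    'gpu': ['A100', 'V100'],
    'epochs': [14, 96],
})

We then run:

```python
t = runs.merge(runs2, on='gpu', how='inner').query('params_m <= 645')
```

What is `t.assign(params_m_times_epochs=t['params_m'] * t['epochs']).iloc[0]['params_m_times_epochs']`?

merge on 'gpu' (how='inner') → 4 rows:
    gpu  params_m  epochs
0  A100       155      14
1  V100       807      96
2  A100       645      14
3  V100       713      96
filter rows where params_m <= 645:
    gpu  params_m  epochs
0  A100       155      14
2  A100       645      14
add column params_m_times_epochs = t['params_m'] * t['epochs']:
    gpu  params_m  epochs  params_m_times_epochs
0  A100       155      14                   2170
2  A100       645      14                   9030
So iloc[0]['params_m_times_epochs'] = 2170.

2170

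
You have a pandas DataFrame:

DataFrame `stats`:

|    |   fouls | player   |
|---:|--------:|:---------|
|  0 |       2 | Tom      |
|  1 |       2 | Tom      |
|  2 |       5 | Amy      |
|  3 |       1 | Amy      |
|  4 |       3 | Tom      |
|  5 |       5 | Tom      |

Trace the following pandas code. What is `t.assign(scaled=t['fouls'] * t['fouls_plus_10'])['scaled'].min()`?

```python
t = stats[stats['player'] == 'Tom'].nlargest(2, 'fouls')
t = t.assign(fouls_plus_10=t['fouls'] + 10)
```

filter rows where player == 'Tom':
   fouls player
0      2    Tom
1      2    Tom
4      3    Tom
5      5    Tom
take 2 rows with largest fouls:
   fouls player
5      5    Tom
4      3    Tom
add column fouls_plus_10 = t['fouls'] + 10:
   fouls player  fouls_plus_10
5      5    Tom             15
4      3    Tom             13
add column scaled = t['fouls'] * t['fouls_plus_10']:
   fouls player  fouls_plus_10  scaled
5      5    Tom             15      75
4      3    Tom             13      39

39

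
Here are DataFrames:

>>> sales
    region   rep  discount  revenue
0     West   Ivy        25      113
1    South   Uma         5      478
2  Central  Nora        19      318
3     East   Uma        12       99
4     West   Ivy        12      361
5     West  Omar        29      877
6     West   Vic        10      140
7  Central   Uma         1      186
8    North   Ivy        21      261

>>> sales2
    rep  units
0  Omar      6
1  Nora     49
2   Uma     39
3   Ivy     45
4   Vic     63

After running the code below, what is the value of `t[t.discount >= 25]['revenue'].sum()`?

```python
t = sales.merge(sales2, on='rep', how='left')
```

merge on 'rep' (how='left') → 9 rows:
    region   rep  discount  revenue  units
0     West   Ivy        25      113     45
1    South   Uma         5      478     39
2  Central  Nora        19      318     49
3     East   Uma        12       99     39
4     West   Ivy        12      361     45
5     West  Omar        29      877      6
6     West   Vic        10      140     63
7  Central   Uma         1      186     39
8    North   Ivy        21      261     45
filter rows where discount >= 25:
  region   rep  discount  revenue  units
0   West   Ivy        25      113     45
5   West  Omar        29      877      6
Then the sum of column 'revenue': 990

990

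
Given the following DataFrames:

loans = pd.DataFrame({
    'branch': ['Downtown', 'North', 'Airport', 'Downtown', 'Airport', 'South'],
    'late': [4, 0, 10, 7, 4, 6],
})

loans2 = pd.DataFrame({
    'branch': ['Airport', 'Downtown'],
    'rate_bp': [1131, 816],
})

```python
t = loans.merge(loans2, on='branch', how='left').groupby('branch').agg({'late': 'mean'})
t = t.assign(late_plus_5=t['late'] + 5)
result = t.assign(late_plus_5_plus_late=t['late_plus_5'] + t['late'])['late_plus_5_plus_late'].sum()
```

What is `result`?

57.0

merge on 'branch' (how='left') → 6 rows:
     branch  late  rate_bp
0  Downtown     4    816.0
1     North     0      NaN
2   Airport    10   1131.0
3  Downtown     7    816.0
4   Airport     4   1131.0
5     South     6      NaN
group by branch, mean of late:
          late
branch        
Airport    7.0
Downtown   5.5
North      0.0
South      6.0
add column late_plus_5 = t['late'] + 5:
          late  late_plus_5
branch                     
Airport    7.0         12.0
Downtown   5.5         10.5
North      0.0          5.0
South      6.0         11.0
add column late_plus_5_plus_late = t['late_plus_5'] + t['late']:
          late  late_plus_5  late_plus_5_plus_late
branch                                            
Airport    7.0         12.0                   19.0
Downtown   5.5         10.5                   16.0
North      0.0          5.0                    5.0
South      6.0         11.0                   17.0
Taking the sum of column 'late_plus_5_plus_late' gives 57.0.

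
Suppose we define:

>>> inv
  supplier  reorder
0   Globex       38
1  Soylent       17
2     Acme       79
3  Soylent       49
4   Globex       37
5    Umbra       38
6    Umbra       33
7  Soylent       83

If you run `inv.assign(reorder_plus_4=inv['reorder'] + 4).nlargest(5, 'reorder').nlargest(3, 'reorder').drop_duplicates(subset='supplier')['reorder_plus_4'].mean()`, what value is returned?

85.0

add column reorder_plus_4 = inv['reorder'] + 4:
  supplier  reorder  reorder_plus_4
0   Globex       38              42
1  Soylent       17              21
2     Acme       79              83
3  Soylent       49              53
4   Globex       37              41
5    Umbra       38              42
6    Umbra       33              37
7  Soylent       83              87
take 5 rows with largest reorder:
  supplier  reorder  reorder_plus_4
7  Soylent       83              87
2     Acme       79              83
3  Soylent       49              53
0   Globex       38              42
5    Umbra       38              42
take 3 rows with largest reorder:
  supplier  reorder  reorder_plus_4
7  Soylent       83              87
2     Acme       79              83
3  Soylent       49              53
drop duplicate supplier (keep=first):
  supplier  reorder  reorder_plus_4
7  Soylent       83              87
2     Acme       79              83
Taking the mean of column 'reorder_plus_4' gives 85.0.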